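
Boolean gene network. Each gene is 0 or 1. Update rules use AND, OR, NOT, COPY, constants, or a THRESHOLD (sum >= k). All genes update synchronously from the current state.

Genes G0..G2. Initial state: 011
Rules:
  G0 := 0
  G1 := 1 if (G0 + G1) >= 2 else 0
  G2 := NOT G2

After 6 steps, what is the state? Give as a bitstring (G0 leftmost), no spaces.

Step 1: G0=0(const) G1=(0+1>=2)=0 G2=NOT G2=NOT 1=0 -> 000
Step 2: G0=0(const) G1=(0+0>=2)=0 G2=NOT G2=NOT 0=1 -> 001
Step 3: G0=0(const) G1=(0+0>=2)=0 G2=NOT G2=NOT 1=0 -> 000
Step 4: G0=0(const) G1=(0+0>=2)=0 G2=NOT G2=NOT 0=1 -> 001
Step 5: G0=0(const) G1=(0+0>=2)=0 G2=NOT G2=NOT 1=0 -> 000
Step 6: G0=0(const) G1=(0+0>=2)=0 G2=NOT G2=NOT 0=1 -> 001

001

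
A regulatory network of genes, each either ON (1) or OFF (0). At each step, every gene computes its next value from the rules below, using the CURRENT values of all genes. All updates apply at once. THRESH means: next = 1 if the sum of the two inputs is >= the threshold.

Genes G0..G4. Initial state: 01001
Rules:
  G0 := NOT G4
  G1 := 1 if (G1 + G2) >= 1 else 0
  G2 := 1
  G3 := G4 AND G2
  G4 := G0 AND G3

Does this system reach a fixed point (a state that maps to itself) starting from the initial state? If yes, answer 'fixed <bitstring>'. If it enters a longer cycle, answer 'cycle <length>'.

Answer: fixed 11100

Derivation:
Step 0: 01001
Step 1: G0=NOT G4=NOT 1=0 G1=(1+0>=1)=1 G2=1(const) G3=G4&G2=1&0=0 G4=G0&G3=0&0=0 -> 01100
Step 2: G0=NOT G4=NOT 0=1 G1=(1+1>=1)=1 G2=1(const) G3=G4&G2=0&1=0 G4=G0&G3=0&0=0 -> 11100
Step 3: G0=NOT G4=NOT 0=1 G1=(1+1>=1)=1 G2=1(const) G3=G4&G2=0&1=0 G4=G0&G3=1&0=0 -> 11100
Fixed point reached at step 2: 11100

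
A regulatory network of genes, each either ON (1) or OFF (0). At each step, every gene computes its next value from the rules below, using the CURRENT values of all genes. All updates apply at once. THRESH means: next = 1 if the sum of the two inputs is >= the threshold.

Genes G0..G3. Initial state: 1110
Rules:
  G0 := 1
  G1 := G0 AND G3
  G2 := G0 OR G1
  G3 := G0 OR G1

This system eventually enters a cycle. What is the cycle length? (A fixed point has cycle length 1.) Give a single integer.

Answer: 1

Derivation:
Step 0: 1110
Step 1: G0=1(const) G1=G0&G3=1&0=0 G2=G0|G1=1|1=1 G3=G0|G1=1|1=1 -> 1011
Step 2: G0=1(const) G1=G0&G3=1&1=1 G2=G0|G1=1|0=1 G3=G0|G1=1|0=1 -> 1111
Step 3: G0=1(const) G1=G0&G3=1&1=1 G2=G0|G1=1|1=1 G3=G0|G1=1|1=1 -> 1111
State from step 3 equals state from step 2 -> cycle length 1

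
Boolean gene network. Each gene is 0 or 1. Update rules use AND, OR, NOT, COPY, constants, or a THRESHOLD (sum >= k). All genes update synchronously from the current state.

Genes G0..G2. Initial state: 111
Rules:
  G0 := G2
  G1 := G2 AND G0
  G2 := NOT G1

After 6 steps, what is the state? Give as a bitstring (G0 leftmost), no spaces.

Step 1: G0=G2=1 G1=G2&G0=1&1=1 G2=NOT G1=NOT 1=0 -> 110
Step 2: G0=G2=0 G1=G2&G0=0&1=0 G2=NOT G1=NOT 1=0 -> 000
Step 3: G0=G2=0 G1=G2&G0=0&0=0 G2=NOT G1=NOT 0=1 -> 001
Step 4: G0=G2=1 G1=G2&G0=1&0=0 G2=NOT G1=NOT 0=1 -> 101
Step 5: G0=G2=1 G1=G2&G0=1&1=1 G2=NOT G1=NOT 0=1 -> 111
Step 6: G0=G2=1 G1=G2&G0=1&1=1 G2=NOT G1=NOT 1=0 -> 110

110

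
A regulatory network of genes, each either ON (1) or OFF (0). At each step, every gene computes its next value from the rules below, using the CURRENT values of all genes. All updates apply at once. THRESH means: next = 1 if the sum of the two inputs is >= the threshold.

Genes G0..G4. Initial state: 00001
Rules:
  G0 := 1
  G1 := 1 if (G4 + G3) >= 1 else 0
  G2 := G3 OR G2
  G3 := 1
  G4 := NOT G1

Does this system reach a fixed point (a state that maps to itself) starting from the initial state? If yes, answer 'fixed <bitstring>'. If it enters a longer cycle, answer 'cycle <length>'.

Answer: fixed 11110

Derivation:
Step 0: 00001
Step 1: G0=1(const) G1=(1+0>=1)=1 G2=G3|G2=0|0=0 G3=1(const) G4=NOT G1=NOT 0=1 -> 11011
Step 2: G0=1(const) G1=(1+1>=1)=1 G2=G3|G2=1|0=1 G3=1(const) G4=NOT G1=NOT 1=0 -> 11110
Step 3: G0=1(const) G1=(0+1>=1)=1 G2=G3|G2=1|1=1 G3=1(const) G4=NOT G1=NOT 1=0 -> 11110
Fixed point reached at step 2: 11110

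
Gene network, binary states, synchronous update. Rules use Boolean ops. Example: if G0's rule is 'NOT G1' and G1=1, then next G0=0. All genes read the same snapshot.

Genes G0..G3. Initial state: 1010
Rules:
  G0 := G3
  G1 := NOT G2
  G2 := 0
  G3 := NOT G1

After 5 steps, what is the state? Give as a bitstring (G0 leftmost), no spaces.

Step 1: G0=G3=0 G1=NOT G2=NOT 1=0 G2=0(const) G3=NOT G1=NOT 0=1 -> 0001
Step 2: G0=G3=1 G1=NOT G2=NOT 0=1 G2=0(const) G3=NOT G1=NOT 0=1 -> 1101
Step 3: G0=G3=1 G1=NOT G2=NOT 0=1 G2=0(const) G3=NOT G1=NOT 1=0 -> 1100
Step 4: G0=G3=0 G1=NOT G2=NOT 0=1 G2=0(const) G3=NOT G1=NOT 1=0 -> 0100
Step 5: G0=G3=0 G1=NOT G2=NOT 0=1 G2=0(const) G3=NOT G1=NOT 1=0 -> 0100

0100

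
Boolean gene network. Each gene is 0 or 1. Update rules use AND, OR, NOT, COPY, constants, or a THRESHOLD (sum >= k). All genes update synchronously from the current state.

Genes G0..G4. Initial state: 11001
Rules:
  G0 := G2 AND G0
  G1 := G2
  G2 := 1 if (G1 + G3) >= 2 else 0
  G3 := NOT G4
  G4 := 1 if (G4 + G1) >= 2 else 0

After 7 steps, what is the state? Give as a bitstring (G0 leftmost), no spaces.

Step 1: G0=G2&G0=0&1=0 G1=G2=0 G2=(1+0>=2)=0 G3=NOT G4=NOT 1=0 G4=(1+1>=2)=1 -> 00001
Step 2: G0=G2&G0=0&0=0 G1=G2=0 G2=(0+0>=2)=0 G3=NOT G4=NOT 1=0 G4=(1+0>=2)=0 -> 00000
Step 3: G0=G2&G0=0&0=0 G1=G2=0 G2=(0+0>=2)=0 G3=NOT G4=NOT 0=1 G4=(0+0>=2)=0 -> 00010
Step 4: G0=G2&G0=0&0=0 G1=G2=0 G2=(0+1>=2)=0 G3=NOT G4=NOT 0=1 G4=(0+0>=2)=0 -> 00010
Step 5: G0=G2&G0=0&0=0 G1=G2=0 G2=(0+1>=2)=0 G3=NOT G4=NOT 0=1 G4=(0+0>=2)=0 -> 00010
Step 6: G0=G2&G0=0&0=0 G1=G2=0 G2=(0+1>=2)=0 G3=NOT G4=NOT 0=1 G4=(0+0>=2)=0 -> 00010
Step 7: G0=G2&G0=0&0=0 G1=G2=0 G2=(0+1>=2)=0 G3=NOT G4=NOT 0=1 G4=(0+0>=2)=0 -> 00010

00010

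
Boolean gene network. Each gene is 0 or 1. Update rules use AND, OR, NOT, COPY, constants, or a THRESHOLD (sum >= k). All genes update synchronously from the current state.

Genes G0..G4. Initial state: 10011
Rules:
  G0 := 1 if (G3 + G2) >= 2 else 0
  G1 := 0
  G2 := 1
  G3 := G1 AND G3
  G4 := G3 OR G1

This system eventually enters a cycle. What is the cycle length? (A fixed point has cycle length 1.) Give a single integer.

Answer: 1

Derivation:
Step 0: 10011
Step 1: G0=(1+0>=2)=0 G1=0(const) G2=1(const) G3=G1&G3=0&1=0 G4=G3|G1=1|0=1 -> 00101
Step 2: G0=(0+1>=2)=0 G1=0(const) G2=1(const) G3=G1&G3=0&0=0 G4=G3|G1=0|0=0 -> 00100
Step 3: G0=(0+1>=2)=0 G1=0(const) G2=1(const) G3=G1&G3=0&0=0 G4=G3|G1=0|0=0 -> 00100
State from step 3 equals state from step 2 -> cycle length 1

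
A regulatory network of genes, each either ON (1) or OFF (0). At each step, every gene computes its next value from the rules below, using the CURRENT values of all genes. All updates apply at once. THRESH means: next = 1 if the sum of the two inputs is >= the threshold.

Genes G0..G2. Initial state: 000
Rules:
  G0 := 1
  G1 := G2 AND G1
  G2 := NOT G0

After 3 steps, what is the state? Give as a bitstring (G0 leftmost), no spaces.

Step 1: G0=1(const) G1=G2&G1=0&0=0 G2=NOT G0=NOT 0=1 -> 101
Step 2: G0=1(const) G1=G2&G1=1&0=0 G2=NOT G0=NOT 1=0 -> 100
Step 3: G0=1(const) G1=G2&G1=0&0=0 G2=NOT G0=NOT 1=0 -> 100

100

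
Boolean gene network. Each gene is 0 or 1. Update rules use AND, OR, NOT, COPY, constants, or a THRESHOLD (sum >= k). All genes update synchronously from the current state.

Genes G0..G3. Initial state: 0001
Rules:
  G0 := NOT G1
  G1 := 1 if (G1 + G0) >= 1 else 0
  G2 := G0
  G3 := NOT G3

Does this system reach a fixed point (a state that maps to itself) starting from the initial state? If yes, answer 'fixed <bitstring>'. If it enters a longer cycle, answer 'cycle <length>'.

Step 0: 0001
Step 1: G0=NOT G1=NOT 0=1 G1=(0+0>=1)=0 G2=G0=0 G3=NOT G3=NOT 1=0 -> 1000
Step 2: G0=NOT G1=NOT 0=1 G1=(0+1>=1)=1 G2=G0=1 G3=NOT G3=NOT 0=1 -> 1111
Step 3: G0=NOT G1=NOT 1=0 G1=(1+1>=1)=1 G2=G0=1 G3=NOT G3=NOT 1=0 -> 0110
Step 4: G0=NOT G1=NOT 1=0 G1=(1+0>=1)=1 G2=G0=0 G3=NOT G3=NOT 0=1 -> 0101
Step 5: G0=NOT G1=NOT 1=0 G1=(1+0>=1)=1 G2=G0=0 G3=NOT G3=NOT 1=0 -> 0100
Step 6: G0=NOT G1=NOT 1=0 G1=(1+0>=1)=1 G2=G0=0 G3=NOT G3=NOT 0=1 -> 0101
Cycle of length 2 starting at step 4 -> no fixed point

Answer: cycle 2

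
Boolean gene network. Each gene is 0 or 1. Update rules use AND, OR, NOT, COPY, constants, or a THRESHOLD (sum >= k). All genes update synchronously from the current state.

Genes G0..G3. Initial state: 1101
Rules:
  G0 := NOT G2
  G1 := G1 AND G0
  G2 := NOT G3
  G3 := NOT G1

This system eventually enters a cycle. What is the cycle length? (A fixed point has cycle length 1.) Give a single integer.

Step 0: 1101
Step 1: G0=NOT G2=NOT 0=1 G1=G1&G0=1&1=1 G2=NOT G3=NOT 1=0 G3=NOT G1=NOT 1=0 -> 1100
Step 2: G0=NOT G2=NOT 0=1 G1=G1&G0=1&1=1 G2=NOT G3=NOT 0=1 G3=NOT G1=NOT 1=0 -> 1110
Step 3: G0=NOT G2=NOT 1=0 G1=G1&G0=1&1=1 G2=NOT G3=NOT 0=1 G3=NOT G1=NOT 1=0 -> 0110
Step 4: G0=NOT G2=NOT 1=0 G1=G1&G0=1&0=0 G2=NOT G3=NOT 0=1 G3=NOT G1=NOT 1=0 -> 0010
Step 5: G0=NOT G2=NOT 1=0 G1=G1&G0=0&0=0 G2=NOT G3=NOT 0=1 G3=NOT G1=NOT 0=1 -> 0011
Step 6: G0=NOT G2=NOT 1=0 G1=G1&G0=0&0=0 G2=NOT G3=NOT 1=0 G3=NOT G1=NOT 0=1 -> 0001
Step 7: G0=NOT G2=NOT 0=1 G1=G1&G0=0&0=0 G2=NOT G3=NOT 1=0 G3=NOT G1=NOT 0=1 -> 1001
Step 8: G0=NOT G2=NOT 0=1 G1=G1&G0=0&1=0 G2=NOT G3=NOT 1=0 G3=NOT G1=NOT 0=1 -> 1001
State from step 8 equals state from step 7 -> cycle length 1

Answer: 1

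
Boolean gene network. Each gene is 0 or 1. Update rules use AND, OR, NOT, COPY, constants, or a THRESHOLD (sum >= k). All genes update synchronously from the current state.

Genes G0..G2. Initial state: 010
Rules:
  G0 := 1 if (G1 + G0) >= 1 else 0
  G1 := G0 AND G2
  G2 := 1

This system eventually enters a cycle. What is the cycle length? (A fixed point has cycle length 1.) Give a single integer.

Step 0: 010
Step 1: G0=(1+0>=1)=1 G1=G0&G2=0&0=0 G2=1(const) -> 101
Step 2: G0=(0+1>=1)=1 G1=G0&G2=1&1=1 G2=1(const) -> 111
Step 3: G0=(1+1>=1)=1 G1=G0&G2=1&1=1 G2=1(const) -> 111
State from step 3 equals state from step 2 -> cycle length 1

Answer: 1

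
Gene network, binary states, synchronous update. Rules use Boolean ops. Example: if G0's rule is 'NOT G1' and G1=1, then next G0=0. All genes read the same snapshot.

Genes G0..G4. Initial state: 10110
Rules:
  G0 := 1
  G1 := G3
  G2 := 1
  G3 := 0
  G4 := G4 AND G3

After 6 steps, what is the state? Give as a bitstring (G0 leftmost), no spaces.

Step 1: G0=1(const) G1=G3=1 G2=1(const) G3=0(const) G4=G4&G3=0&1=0 -> 11100
Step 2: G0=1(const) G1=G3=0 G2=1(const) G3=0(const) G4=G4&G3=0&0=0 -> 10100
Step 3: G0=1(const) G1=G3=0 G2=1(const) G3=0(const) G4=G4&G3=0&0=0 -> 10100
Step 4: G0=1(const) G1=G3=0 G2=1(const) G3=0(const) G4=G4&G3=0&0=0 -> 10100
Step 5: G0=1(const) G1=G3=0 G2=1(const) G3=0(const) G4=G4&G3=0&0=0 -> 10100
Step 6: G0=1(const) G1=G3=0 G2=1(const) G3=0(const) G4=G4&G3=0&0=0 -> 10100

10100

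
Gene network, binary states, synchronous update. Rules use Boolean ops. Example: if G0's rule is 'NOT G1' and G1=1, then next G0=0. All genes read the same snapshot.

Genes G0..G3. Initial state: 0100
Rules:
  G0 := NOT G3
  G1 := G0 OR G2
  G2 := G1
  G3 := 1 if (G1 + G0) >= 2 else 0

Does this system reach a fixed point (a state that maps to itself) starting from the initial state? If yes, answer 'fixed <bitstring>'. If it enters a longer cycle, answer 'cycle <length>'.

Answer: cycle 4

Derivation:
Step 0: 0100
Step 1: G0=NOT G3=NOT 0=1 G1=G0|G2=0|0=0 G2=G1=1 G3=(1+0>=2)=0 -> 1010
Step 2: G0=NOT G3=NOT 0=1 G1=G0|G2=1|1=1 G2=G1=0 G3=(0+1>=2)=0 -> 1100
Step 3: G0=NOT G3=NOT 0=1 G1=G0|G2=1|0=1 G2=G1=1 G3=(1+1>=2)=1 -> 1111
Step 4: G0=NOT G3=NOT 1=0 G1=G0|G2=1|1=1 G2=G1=1 G3=(1+1>=2)=1 -> 0111
Step 5: G0=NOT G3=NOT 1=0 G1=G0|G2=0|1=1 G2=G1=1 G3=(1+0>=2)=0 -> 0110
Step 6: G0=NOT G3=NOT 0=1 G1=G0|G2=0|1=1 G2=G1=1 G3=(1+0>=2)=0 -> 1110
Step 7: G0=NOT G3=NOT 0=1 G1=G0|G2=1|1=1 G2=G1=1 G3=(1+1>=2)=1 -> 1111
Cycle of length 4 starting at step 3 -> no fixed point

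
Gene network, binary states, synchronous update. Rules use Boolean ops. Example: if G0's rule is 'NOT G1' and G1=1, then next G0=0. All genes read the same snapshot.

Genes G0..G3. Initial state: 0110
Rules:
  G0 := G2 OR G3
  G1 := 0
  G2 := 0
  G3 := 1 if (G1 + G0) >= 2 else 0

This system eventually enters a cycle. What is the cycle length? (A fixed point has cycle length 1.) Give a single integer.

Answer: 1

Derivation:
Step 0: 0110
Step 1: G0=G2|G3=1|0=1 G1=0(const) G2=0(const) G3=(1+0>=2)=0 -> 1000
Step 2: G0=G2|G3=0|0=0 G1=0(const) G2=0(const) G3=(0+1>=2)=0 -> 0000
Step 3: G0=G2|G3=0|0=0 G1=0(const) G2=0(const) G3=(0+0>=2)=0 -> 0000
State from step 3 equals state from step 2 -> cycle length 1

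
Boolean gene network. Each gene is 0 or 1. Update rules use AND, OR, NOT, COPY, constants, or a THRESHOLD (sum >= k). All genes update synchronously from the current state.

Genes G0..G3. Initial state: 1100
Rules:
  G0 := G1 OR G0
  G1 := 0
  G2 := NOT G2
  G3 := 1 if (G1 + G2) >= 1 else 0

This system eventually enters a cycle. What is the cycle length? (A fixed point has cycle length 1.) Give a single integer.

Step 0: 1100
Step 1: G0=G1|G0=1|1=1 G1=0(const) G2=NOT G2=NOT 0=1 G3=(1+0>=1)=1 -> 1011
Step 2: G0=G1|G0=0|1=1 G1=0(const) G2=NOT G2=NOT 1=0 G3=(0+1>=1)=1 -> 1001
Step 3: G0=G1|G0=0|1=1 G1=0(const) G2=NOT G2=NOT 0=1 G3=(0+0>=1)=0 -> 1010
Step 4: G0=G1|G0=0|1=1 G1=0(const) G2=NOT G2=NOT 1=0 G3=(0+1>=1)=1 -> 1001
State from step 4 equals state from step 2 -> cycle length 2

Answer: 2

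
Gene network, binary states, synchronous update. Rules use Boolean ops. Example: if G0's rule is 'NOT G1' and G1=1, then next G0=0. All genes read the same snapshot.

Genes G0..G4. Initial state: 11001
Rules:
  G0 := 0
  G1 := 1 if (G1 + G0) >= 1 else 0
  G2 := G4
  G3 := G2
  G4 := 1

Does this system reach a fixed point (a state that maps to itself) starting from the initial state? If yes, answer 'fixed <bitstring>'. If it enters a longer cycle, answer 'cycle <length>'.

Step 0: 11001
Step 1: G0=0(const) G1=(1+1>=1)=1 G2=G4=1 G3=G2=0 G4=1(const) -> 01101
Step 2: G0=0(const) G1=(1+0>=1)=1 G2=G4=1 G3=G2=1 G4=1(const) -> 01111
Step 3: G0=0(const) G1=(1+0>=1)=1 G2=G4=1 G3=G2=1 G4=1(const) -> 01111
Fixed point reached at step 2: 01111

Answer: fixed 01111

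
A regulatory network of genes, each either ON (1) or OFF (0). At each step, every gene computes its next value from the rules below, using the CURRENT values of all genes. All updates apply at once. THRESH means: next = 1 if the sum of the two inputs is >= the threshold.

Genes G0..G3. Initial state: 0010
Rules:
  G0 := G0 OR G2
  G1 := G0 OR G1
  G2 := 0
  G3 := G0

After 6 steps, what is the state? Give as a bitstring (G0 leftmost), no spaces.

Step 1: G0=G0|G2=0|1=1 G1=G0|G1=0|0=0 G2=0(const) G3=G0=0 -> 1000
Step 2: G0=G0|G2=1|0=1 G1=G0|G1=1|0=1 G2=0(const) G3=G0=1 -> 1101
Step 3: G0=G0|G2=1|0=1 G1=G0|G1=1|1=1 G2=0(const) G3=G0=1 -> 1101
Step 4: G0=G0|G2=1|0=1 G1=G0|G1=1|1=1 G2=0(const) G3=G0=1 -> 1101
Step 5: G0=G0|G2=1|0=1 G1=G0|G1=1|1=1 G2=0(const) G3=G0=1 -> 1101
Step 6: G0=G0|G2=1|0=1 G1=G0|G1=1|1=1 G2=0(const) G3=G0=1 -> 1101

1101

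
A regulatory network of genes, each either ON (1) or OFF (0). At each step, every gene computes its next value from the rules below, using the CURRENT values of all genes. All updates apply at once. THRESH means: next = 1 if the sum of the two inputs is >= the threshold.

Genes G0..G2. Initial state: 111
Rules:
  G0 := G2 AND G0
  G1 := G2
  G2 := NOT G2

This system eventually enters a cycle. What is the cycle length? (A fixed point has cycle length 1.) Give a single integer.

Answer: 2

Derivation:
Step 0: 111
Step 1: G0=G2&G0=1&1=1 G1=G2=1 G2=NOT G2=NOT 1=0 -> 110
Step 2: G0=G2&G0=0&1=0 G1=G2=0 G2=NOT G2=NOT 0=1 -> 001
Step 3: G0=G2&G0=1&0=0 G1=G2=1 G2=NOT G2=NOT 1=0 -> 010
Step 4: G0=G2&G0=0&0=0 G1=G2=0 G2=NOT G2=NOT 0=1 -> 001
State from step 4 equals state from step 2 -> cycle length 2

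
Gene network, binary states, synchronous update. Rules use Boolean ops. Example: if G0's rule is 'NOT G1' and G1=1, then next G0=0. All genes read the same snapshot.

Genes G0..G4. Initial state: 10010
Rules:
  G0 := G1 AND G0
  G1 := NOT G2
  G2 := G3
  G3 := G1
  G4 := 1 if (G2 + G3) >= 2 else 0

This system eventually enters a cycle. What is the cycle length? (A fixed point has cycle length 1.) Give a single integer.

Answer: 2

Derivation:
Step 0: 10010
Step 1: G0=G1&G0=0&1=0 G1=NOT G2=NOT 0=1 G2=G3=1 G3=G1=0 G4=(0+1>=2)=0 -> 01100
Step 2: G0=G1&G0=1&0=0 G1=NOT G2=NOT 1=0 G2=G3=0 G3=G1=1 G4=(1+0>=2)=0 -> 00010
Step 3: G0=G1&G0=0&0=0 G1=NOT G2=NOT 0=1 G2=G3=1 G3=G1=0 G4=(0+1>=2)=0 -> 01100
State from step 3 equals state from step 1 -> cycle length 2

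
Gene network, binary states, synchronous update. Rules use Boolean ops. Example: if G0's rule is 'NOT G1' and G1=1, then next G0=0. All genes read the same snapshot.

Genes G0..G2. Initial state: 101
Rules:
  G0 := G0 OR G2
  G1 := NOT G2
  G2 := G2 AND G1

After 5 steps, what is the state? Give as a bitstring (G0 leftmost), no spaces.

Step 1: G0=G0|G2=1|1=1 G1=NOT G2=NOT 1=0 G2=G2&G1=1&0=0 -> 100
Step 2: G0=G0|G2=1|0=1 G1=NOT G2=NOT 0=1 G2=G2&G1=0&0=0 -> 110
Step 3: G0=G0|G2=1|0=1 G1=NOT G2=NOT 0=1 G2=G2&G1=0&1=0 -> 110
Step 4: G0=G0|G2=1|0=1 G1=NOT G2=NOT 0=1 G2=G2&G1=0&1=0 -> 110
Step 5: G0=G0|G2=1|0=1 G1=NOT G2=NOT 0=1 G2=G2&G1=0&1=0 -> 110

110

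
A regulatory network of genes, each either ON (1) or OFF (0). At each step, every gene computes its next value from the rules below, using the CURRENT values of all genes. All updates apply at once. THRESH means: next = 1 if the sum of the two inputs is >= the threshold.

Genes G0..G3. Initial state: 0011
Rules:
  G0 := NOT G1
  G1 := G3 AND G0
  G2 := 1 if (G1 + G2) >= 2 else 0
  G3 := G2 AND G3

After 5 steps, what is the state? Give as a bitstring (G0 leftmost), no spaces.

Step 1: G0=NOT G1=NOT 0=1 G1=G3&G0=1&0=0 G2=(0+1>=2)=0 G3=G2&G3=1&1=1 -> 1001
Step 2: G0=NOT G1=NOT 0=1 G1=G3&G0=1&1=1 G2=(0+0>=2)=0 G3=G2&G3=0&1=0 -> 1100
Step 3: G0=NOT G1=NOT 1=0 G1=G3&G0=0&1=0 G2=(1+0>=2)=0 G3=G2&G3=0&0=0 -> 0000
Step 4: G0=NOT G1=NOT 0=1 G1=G3&G0=0&0=0 G2=(0+0>=2)=0 G3=G2&G3=0&0=0 -> 1000
Step 5: G0=NOT G1=NOT 0=1 G1=G3&G0=0&1=0 G2=(0+0>=2)=0 G3=G2&G3=0&0=0 -> 1000

1000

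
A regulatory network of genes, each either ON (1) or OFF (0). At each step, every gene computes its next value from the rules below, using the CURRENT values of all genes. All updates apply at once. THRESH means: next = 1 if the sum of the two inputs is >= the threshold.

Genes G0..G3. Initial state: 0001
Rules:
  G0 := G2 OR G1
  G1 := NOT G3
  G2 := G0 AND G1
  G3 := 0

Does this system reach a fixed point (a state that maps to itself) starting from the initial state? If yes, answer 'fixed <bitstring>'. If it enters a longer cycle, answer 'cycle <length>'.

Answer: fixed 1110

Derivation:
Step 0: 0001
Step 1: G0=G2|G1=0|0=0 G1=NOT G3=NOT 1=0 G2=G0&G1=0&0=0 G3=0(const) -> 0000
Step 2: G0=G2|G1=0|0=0 G1=NOT G3=NOT 0=1 G2=G0&G1=0&0=0 G3=0(const) -> 0100
Step 3: G0=G2|G1=0|1=1 G1=NOT G3=NOT 0=1 G2=G0&G1=0&1=0 G3=0(const) -> 1100
Step 4: G0=G2|G1=0|1=1 G1=NOT G3=NOT 0=1 G2=G0&G1=1&1=1 G3=0(const) -> 1110
Step 5: G0=G2|G1=1|1=1 G1=NOT G3=NOT 0=1 G2=G0&G1=1&1=1 G3=0(const) -> 1110
Fixed point reached at step 4: 1110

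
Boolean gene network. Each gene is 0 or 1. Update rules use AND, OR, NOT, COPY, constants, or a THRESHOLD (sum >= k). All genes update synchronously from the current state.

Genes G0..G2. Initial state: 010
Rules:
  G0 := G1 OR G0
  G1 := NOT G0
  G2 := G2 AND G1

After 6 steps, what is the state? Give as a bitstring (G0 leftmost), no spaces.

Step 1: G0=G1|G0=1|0=1 G1=NOT G0=NOT 0=1 G2=G2&G1=0&1=0 -> 110
Step 2: G0=G1|G0=1|1=1 G1=NOT G0=NOT 1=0 G2=G2&G1=0&1=0 -> 100
Step 3: G0=G1|G0=0|1=1 G1=NOT G0=NOT 1=0 G2=G2&G1=0&0=0 -> 100
Step 4: G0=G1|G0=0|1=1 G1=NOT G0=NOT 1=0 G2=G2&G1=0&0=0 -> 100
Step 5: G0=G1|G0=0|1=1 G1=NOT G0=NOT 1=0 G2=G2&G1=0&0=0 -> 100
Step 6: G0=G1|G0=0|1=1 G1=NOT G0=NOT 1=0 G2=G2&G1=0&0=0 -> 100

100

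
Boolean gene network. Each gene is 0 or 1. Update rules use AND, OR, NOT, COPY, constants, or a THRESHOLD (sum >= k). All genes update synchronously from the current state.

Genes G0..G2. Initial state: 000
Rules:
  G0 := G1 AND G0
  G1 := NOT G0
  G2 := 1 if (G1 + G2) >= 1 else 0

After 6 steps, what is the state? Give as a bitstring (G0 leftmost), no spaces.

Step 1: G0=G1&G0=0&0=0 G1=NOT G0=NOT 0=1 G2=(0+0>=1)=0 -> 010
Step 2: G0=G1&G0=1&0=0 G1=NOT G0=NOT 0=1 G2=(1+0>=1)=1 -> 011
Step 3: G0=G1&G0=1&0=0 G1=NOT G0=NOT 0=1 G2=(1+1>=1)=1 -> 011
Step 4: G0=G1&G0=1&0=0 G1=NOT G0=NOT 0=1 G2=(1+1>=1)=1 -> 011
Step 5: G0=G1&G0=1&0=0 G1=NOT G0=NOT 0=1 G2=(1+1>=1)=1 -> 011
Step 6: G0=G1&G0=1&0=0 G1=NOT G0=NOT 0=1 G2=(1+1>=1)=1 -> 011

011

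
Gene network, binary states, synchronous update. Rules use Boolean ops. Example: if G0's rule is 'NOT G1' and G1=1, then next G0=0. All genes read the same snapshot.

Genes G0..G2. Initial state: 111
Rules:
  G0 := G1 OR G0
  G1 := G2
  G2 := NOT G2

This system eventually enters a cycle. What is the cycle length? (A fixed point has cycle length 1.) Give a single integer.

Step 0: 111
Step 1: G0=G1|G0=1|1=1 G1=G2=1 G2=NOT G2=NOT 1=0 -> 110
Step 2: G0=G1|G0=1|1=1 G1=G2=0 G2=NOT G2=NOT 0=1 -> 101
Step 3: G0=G1|G0=0|1=1 G1=G2=1 G2=NOT G2=NOT 1=0 -> 110
State from step 3 equals state from step 1 -> cycle length 2

Answer: 2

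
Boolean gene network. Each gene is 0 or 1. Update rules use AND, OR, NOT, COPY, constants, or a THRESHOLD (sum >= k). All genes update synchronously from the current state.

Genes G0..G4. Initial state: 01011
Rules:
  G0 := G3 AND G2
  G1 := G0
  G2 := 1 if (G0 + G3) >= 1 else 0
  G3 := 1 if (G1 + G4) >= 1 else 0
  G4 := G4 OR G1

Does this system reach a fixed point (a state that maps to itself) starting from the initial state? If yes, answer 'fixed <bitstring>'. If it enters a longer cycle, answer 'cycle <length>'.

Step 0: 01011
Step 1: G0=G3&G2=1&0=0 G1=G0=0 G2=(0+1>=1)=1 G3=(1+1>=1)=1 G4=G4|G1=1|1=1 -> 00111
Step 2: G0=G3&G2=1&1=1 G1=G0=0 G2=(0+1>=1)=1 G3=(0+1>=1)=1 G4=G4|G1=1|0=1 -> 10111
Step 3: G0=G3&G2=1&1=1 G1=G0=1 G2=(1+1>=1)=1 G3=(0+1>=1)=1 G4=G4|G1=1|0=1 -> 11111
Step 4: G0=G3&G2=1&1=1 G1=G0=1 G2=(1+1>=1)=1 G3=(1+1>=1)=1 G4=G4|G1=1|1=1 -> 11111
Fixed point reached at step 3: 11111

Answer: fixed 11111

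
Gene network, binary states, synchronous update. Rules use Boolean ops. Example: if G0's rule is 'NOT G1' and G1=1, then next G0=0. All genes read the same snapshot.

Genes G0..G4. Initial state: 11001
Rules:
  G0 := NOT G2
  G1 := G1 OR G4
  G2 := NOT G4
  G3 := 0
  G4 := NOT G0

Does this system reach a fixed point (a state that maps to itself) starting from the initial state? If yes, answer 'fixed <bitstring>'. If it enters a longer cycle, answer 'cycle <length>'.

Step 0: 11001
Step 1: G0=NOT G2=NOT 0=1 G1=G1|G4=1|1=1 G2=NOT G4=NOT 1=0 G3=0(const) G4=NOT G0=NOT 1=0 -> 11000
Step 2: G0=NOT G2=NOT 0=1 G1=G1|G4=1|0=1 G2=NOT G4=NOT 0=1 G3=0(const) G4=NOT G0=NOT 1=0 -> 11100
Step 3: G0=NOT G2=NOT 1=0 G1=G1|G4=1|0=1 G2=NOT G4=NOT 0=1 G3=0(const) G4=NOT G0=NOT 1=0 -> 01100
Step 4: G0=NOT G2=NOT 1=0 G1=G1|G4=1|0=1 G2=NOT G4=NOT 0=1 G3=0(const) G4=NOT G0=NOT 0=1 -> 01101
Step 5: G0=NOT G2=NOT 1=0 G1=G1|G4=1|1=1 G2=NOT G4=NOT 1=0 G3=0(const) G4=NOT G0=NOT 0=1 -> 01001
Step 6: G0=NOT G2=NOT 0=1 G1=G1|G4=1|1=1 G2=NOT G4=NOT 1=0 G3=0(const) G4=NOT G0=NOT 0=1 -> 11001
Cycle of length 6 starting at step 0 -> no fixed point

Answer: cycle 6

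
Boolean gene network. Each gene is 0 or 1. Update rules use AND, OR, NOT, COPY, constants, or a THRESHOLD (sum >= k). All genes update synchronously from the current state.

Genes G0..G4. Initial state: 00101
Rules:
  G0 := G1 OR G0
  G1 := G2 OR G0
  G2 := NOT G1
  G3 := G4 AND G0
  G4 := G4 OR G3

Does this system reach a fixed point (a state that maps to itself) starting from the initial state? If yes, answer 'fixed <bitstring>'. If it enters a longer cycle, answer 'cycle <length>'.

Answer: fixed 11011

Derivation:
Step 0: 00101
Step 1: G0=G1|G0=0|0=0 G1=G2|G0=1|0=1 G2=NOT G1=NOT 0=1 G3=G4&G0=1&0=0 G4=G4|G3=1|0=1 -> 01101
Step 2: G0=G1|G0=1|0=1 G1=G2|G0=1|0=1 G2=NOT G1=NOT 1=0 G3=G4&G0=1&0=0 G4=G4|G3=1|0=1 -> 11001
Step 3: G0=G1|G0=1|1=1 G1=G2|G0=0|1=1 G2=NOT G1=NOT 1=0 G3=G4&G0=1&1=1 G4=G4|G3=1|0=1 -> 11011
Step 4: G0=G1|G0=1|1=1 G1=G2|G0=0|1=1 G2=NOT G1=NOT 1=0 G3=G4&G0=1&1=1 G4=G4|G3=1|1=1 -> 11011
Fixed point reached at step 3: 11011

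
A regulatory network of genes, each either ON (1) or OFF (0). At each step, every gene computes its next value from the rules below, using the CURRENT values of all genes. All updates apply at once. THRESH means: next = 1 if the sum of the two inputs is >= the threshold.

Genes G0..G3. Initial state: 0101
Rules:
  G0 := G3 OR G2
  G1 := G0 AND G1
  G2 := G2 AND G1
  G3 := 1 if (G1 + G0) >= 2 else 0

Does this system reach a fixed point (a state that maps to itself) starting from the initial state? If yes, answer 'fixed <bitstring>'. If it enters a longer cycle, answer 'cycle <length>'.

Step 0: 0101
Step 1: G0=G3|G2=1|0=1 G1=G0&G1=0&1=0 G2=G2&G1=0&1=0 G3=(1+0>=2)=0 -> 1000
Step 2: G0=G3|G2=0|0=0 G1=G0&G1=1&0=0 G2=G2&G1=0&0=0 G3=(0+1>=2)=0 -> 0000
Step 3: G0=G3|G2=0|0=0 G1=G0&G1=0&0=0 G2=G2&G1=0&0=0 G3=(0+0>=2)=0 -> 0000
Fixed point reached at step 2: 0000

Answer: fixed 0000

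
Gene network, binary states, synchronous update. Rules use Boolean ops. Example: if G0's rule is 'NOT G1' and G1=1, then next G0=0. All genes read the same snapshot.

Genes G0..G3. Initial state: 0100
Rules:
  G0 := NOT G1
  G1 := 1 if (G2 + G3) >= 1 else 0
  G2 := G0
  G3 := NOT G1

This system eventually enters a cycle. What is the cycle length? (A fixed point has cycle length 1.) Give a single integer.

Step 0: 0100
Step 1: G0=NOT G1=NOT 1=0 G1=(0+0>=1)=0 G2=G0=0 G3=NOT G1=NOT 1=0 -> 0000
Step 2: G0=NOT G1=NOT 0=1 G1=(0+0>=1)=0 G2=G0=0 G3=NOT G1=NOT 0=1 -> 1001
Step 3: G0=NOT G1=NOT 0=1 G1=(0+1>=1)=1 G2=G0=1 G3=NOT G1=NOT 0=1 -> 1111
Step 4: G0=NOT G1=NOT 1=0 G1=(1+1>=1)=1 G2=G0=1 G3=NOT G1=NOT 1=0 -> 0110
Step 5: G0=NOT G1=NOT 1=0 G1=(1+0>=1)=1 G2=G0=0 G3=NOT G1=NOT 1=0 -> 0100
State from step 5 equals state from step 0 -> cycle length 5

Answer: 5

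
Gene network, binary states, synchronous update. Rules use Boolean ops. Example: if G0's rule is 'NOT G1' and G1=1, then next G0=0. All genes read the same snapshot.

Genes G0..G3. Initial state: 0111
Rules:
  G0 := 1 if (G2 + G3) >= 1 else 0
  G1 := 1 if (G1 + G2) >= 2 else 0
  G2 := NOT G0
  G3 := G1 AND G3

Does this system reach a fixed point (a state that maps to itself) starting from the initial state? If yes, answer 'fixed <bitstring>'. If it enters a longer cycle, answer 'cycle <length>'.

Step 0: 0111
Step 1: G0=(1+1>=1)=1 G1=(1+1>=2)=1 G2=NOT G0=NOT 0=1 G3=G1&G3=1&1=1 -> 1111
Step 2: G0=(1+1>=1)=1 G1=(1+1>=2)=1 G2=NOT G0=NOT 1=0 G3=G1&G3=1&1=1 -> 1101
Step 3: G0=(0+1>=1)=1 G1=(1+0>=2)=0 G2=NOT G0=NOT 1=0 G3=G1&G3=1&1=1 -> 1001
Step 4: G0=(0+1>=1)=1 G1=(0+0>=2)=0 G2=NOT G0=NOT 1=0 G3=G1&G3=0&1=0 -> 1000
Step 5: G0=(0+0>=1)=0 G1=(0+0>=2)=0 G2=NOT G0=NOT 1=0 G3=G1&G3=0&0=0 -> 0000
Step 6: G0=(0+0>=1)=0 G1=(0+0>=2)=0 G2=NOT G0=NOT 0=1 G3=G1&G3=0&0=0 -> 0010
Step 7: G0=(1+0>=1)=1 G1=(0+1>=2)=0 G2=NOT G0=NOT 0=1 G3=G1&G3=0&0=0 -> 1010
Step 8: G0=(1+0>=1)=1 G1=(0+1>=2)=0 G2=NOT G0=NOT 1=0 G3=G1&G3=0&0=0 -> 1000
Cycle of length 4 starting at step 4 -> no fixed point

Answer: cycle 4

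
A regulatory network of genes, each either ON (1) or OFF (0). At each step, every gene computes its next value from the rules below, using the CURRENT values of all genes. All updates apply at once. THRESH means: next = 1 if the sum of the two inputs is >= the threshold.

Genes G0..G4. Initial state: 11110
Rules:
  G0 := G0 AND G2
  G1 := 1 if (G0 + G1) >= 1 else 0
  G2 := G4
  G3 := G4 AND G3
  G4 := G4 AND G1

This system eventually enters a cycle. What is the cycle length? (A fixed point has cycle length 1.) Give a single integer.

Step 0: 11110
Step 1: G0=G0&G2=1&1=1 G1=(1+1>=1)=1 G2=G4=0 G3=G4&G3=0&1=0 G4=G4&G1=0&1=0 -> 11000
Step 2: G0=G0&G2=1&0=0 G1=(1+1>=1)=1 G2=G4=0 G3=G4&G3=0&0=0 G4=G4&G1=0&1=0 -> 01000
Step 3: G0=G0&G2=0&0=0 G1=(0+1>=1)=1 G2=G4=0 G3=G4&G3=0&0=0 G4=G4&G1=0&1=0 -> 01000
State from step 3 equals state from step 2 -> cycle length 1

Answer: 1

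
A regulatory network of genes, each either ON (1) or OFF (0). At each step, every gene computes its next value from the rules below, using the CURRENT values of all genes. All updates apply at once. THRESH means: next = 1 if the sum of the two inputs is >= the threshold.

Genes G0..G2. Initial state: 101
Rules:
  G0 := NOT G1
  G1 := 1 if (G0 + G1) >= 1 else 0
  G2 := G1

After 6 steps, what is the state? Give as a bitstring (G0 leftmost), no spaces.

Step 1: G0=NOT G1=NOT 0=1 G1=(1+0>=1)=1 G2=G1=0 -> 110
Step 2: G0=NOT G1=NOT 1=0 G1=(1+1>=1)=1 G2=G1=1 -> 011
Step 3: G0=NOT G1=NOT 1=0 G1=(0+1>=1)=1 G2=G1=1 -> 011
Step 4: G0=NOT G1=NOT 1=0 G1=(0+1>=1)=1 G2=G1=1 -> 011
Step 5: G0=NOT G1=NOT 1=0 G1=(0+1>=1)=1 G2=G1=1 -> 011
Step 6: G0=NOT G1=NOT 1=0 G1=(0+1>=1)=1 G2=G1=1 -> 011

011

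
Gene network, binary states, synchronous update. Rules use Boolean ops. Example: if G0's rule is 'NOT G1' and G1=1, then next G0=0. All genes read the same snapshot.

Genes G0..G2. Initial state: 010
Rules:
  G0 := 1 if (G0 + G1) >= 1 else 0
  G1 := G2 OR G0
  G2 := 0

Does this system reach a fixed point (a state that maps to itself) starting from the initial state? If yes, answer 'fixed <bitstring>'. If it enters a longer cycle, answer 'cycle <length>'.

Step 0: 010
Step 1: G0=(0+1>=1)=1 G1=G2|G0=0|0=0 G2=0(const) -> 100
Step 2: G0=(1+0>=1)=1 G1=G2|G0=0|1=1 G2=0(const) -> 110
Step 3: G0=(1+1>=1)=1 G1=G2|G0=0|1=1 G2=0(const) -> 110
Fixed point reached at step 2: 110

Answer: fixed 110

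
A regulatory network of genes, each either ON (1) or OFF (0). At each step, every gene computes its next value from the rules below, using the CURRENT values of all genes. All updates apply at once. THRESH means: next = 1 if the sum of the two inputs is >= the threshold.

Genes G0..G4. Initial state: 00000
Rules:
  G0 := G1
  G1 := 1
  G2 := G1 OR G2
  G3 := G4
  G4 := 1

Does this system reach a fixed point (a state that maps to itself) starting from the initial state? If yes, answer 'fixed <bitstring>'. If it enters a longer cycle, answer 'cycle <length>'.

Step 0: 00000
Step 1: G0=G1=0 G1=1(const) G2=G1|G2=0|0=0 G3=G4=0 G4=1(const) -> 01001
Step 2: G0=G1=1 G1=1(const) G2=G1|G2=1|0=1 G3=G4=1 G4=1(const) -> 11111
Step 3: G0=G1=1 G1=1(const) G2=G1|G2=1|1=1 G3=G4=1 G4=1(const) -> 11111
Fixed point reached at step 2: 11111

Answer: fixed 11111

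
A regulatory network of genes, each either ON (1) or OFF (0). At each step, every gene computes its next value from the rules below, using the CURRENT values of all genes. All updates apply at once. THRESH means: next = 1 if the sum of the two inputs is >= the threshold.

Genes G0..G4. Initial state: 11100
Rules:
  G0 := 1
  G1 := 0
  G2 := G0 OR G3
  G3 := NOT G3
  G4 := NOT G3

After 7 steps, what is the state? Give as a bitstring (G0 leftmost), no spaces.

Step 1: G0=1(const) G1=0(const) G2=G0|G3=1|0=1 G3=NOT G3=NOT 0=1 G4=NOT G3=NOT 0=1 -> 10111
Step 2: G0=1(const) G1=0(const) G2=G0|G3=1|1=1 G3=NOT G3=NOT 1=0 G4=NOT G3=NOT 1=0 -> 10100
Step 3: G0=1(const) G1=0(const) G2=G0|G3=1|0=1 G3=NOT G3=NOT 0=1 G4=NOT G3=NOT 0=1 -> 10111
Step 4: G0=1(const) G1=0(const) G2=G0|G3=1|1=1 G3=NOT G3=NOT 1=0 G4=NOT G3=NOT 1=0 -> 10100
Step 5: G0=1(const) G1=0(const) G2=G0|G3=1|0=1 G3=NOT G3=NOT 0=1 G4=NOT G3=NOT 0=1 -> 10111
Step 6: G0=1(const) G1=0(const) G2=G0|G3=1|1=1 G3=NOT G3=NOT 1=0 G4=NOT G3=NOT 1=0 -> 10100
Step 7: G0=1(const) G1=0(const) G2=G0|G3=1|0=1 G3=NOT G3=NOT 0=1 G4=NOT G3=NOT 0=1 -> 10111

10111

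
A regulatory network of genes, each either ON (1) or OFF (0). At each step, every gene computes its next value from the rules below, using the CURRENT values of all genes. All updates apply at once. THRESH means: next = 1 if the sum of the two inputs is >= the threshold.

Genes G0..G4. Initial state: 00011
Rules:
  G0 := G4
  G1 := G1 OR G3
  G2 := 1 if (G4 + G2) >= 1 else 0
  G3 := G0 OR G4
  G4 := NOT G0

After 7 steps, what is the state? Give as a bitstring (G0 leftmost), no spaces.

Step 1: G0=G4=1 G1=G1|G3=0|1=1 G2=(1+0>=1)=1 G3=G0|G4=0|1=1 G4=NOT G0=NOT 0=1 -> 11111
Step 2: G0=G4=1 G1=G1|G3=1|1=1 G2=(1+1>=1)=1 G3=G0|G4=1|1=1 G4=NOT G0=NOT 1=0 -> 11110
Step 3: G0=G4=0 G1=G1|G3=1|1=1 G2=(0+1>=1)=1 G3=G0|G4=1|0=1 G4=NOT G0=NOT 1=0 -> 01110
Step 4: G0=G4=0 G1=G1|G3=1|1=1 G2=(0+1>=1)=1 G3=G0|G4=0|0=0 G4=NOT G0=NOT 0=1 -> 01101
Step 5: G0=G4=1 G1=G1|G3=1|0=1 G2=(1+1>=1)=1 G3=G0|G4=0|1=1 G4=NOT G0=NOT 0=1 -> 11111
Step 6: G0=G4=1 G1=G1|G3=1|1=1 G2=(1+1>=1)=1 G3=G0|G4=1|1=1 G4=NOT G0=NOT 1=0 -> 11110
Step 7: G0=G4=0 G1=G1|G3=1|1=1 G2=(0+1>=1)=1 G3=G0|G4=1|0=1 G4=NOT G0=NOT 1=0 -> 01110

01110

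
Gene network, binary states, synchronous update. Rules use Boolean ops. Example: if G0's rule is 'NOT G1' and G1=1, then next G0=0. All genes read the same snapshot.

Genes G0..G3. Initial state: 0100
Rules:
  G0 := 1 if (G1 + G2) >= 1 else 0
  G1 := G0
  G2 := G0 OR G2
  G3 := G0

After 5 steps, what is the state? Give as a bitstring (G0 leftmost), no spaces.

Step 1: G0=(1+0>=1)=1 G1=G0=0 G2=G0|G2=0|0=0 G3=G0=0 -> 1000
Step 2: G0=(0+0>=1)=0 G1=G0=1 G2=G0|G2=1|0=1 G3=G0=1 -> 0111
Step 3: G0=(1+1>=1)=1 G1=G0=0 G2=G0|G2=0|1=1 G3=G0=0 -> 1010
Step 4: G0=(0+1>=1)=1 G1=G0=1 G2=G0|G2=1|1=1 G3=G0=1 -> 1111
Step 5: G0=(1+1>=1)=1 G1=G0=1 G2=G0|G2=1|1=1 G3=G0=1 -> 1111

1111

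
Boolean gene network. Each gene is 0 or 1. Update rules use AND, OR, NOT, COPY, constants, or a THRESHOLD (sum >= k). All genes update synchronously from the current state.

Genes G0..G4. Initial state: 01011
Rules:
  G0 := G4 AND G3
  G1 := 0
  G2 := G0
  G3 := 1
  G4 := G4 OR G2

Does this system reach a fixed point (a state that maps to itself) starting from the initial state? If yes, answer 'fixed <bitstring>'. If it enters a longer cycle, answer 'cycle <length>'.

Step 0: 01011
Step 1: G0=G4&G3=1&1=1 G1=0(const) G2=G0=0 G3=1(const) G4=G4|G2=1|0=1 -> 10011
Step 2: G0=G4&G3=1&1=1 G1=0(const) G2=G0=1 G3=1(const) G4=G4|G2=1|0=1 -> 10111
Step 3: G0=G4&G3=1&1=1 G1=0(const) G2=G0=1 G3=1(const) G4=G4|G2=1|1=1 -> 10111
Fixed point reached at step 2: 10111

Answer: fixed 10111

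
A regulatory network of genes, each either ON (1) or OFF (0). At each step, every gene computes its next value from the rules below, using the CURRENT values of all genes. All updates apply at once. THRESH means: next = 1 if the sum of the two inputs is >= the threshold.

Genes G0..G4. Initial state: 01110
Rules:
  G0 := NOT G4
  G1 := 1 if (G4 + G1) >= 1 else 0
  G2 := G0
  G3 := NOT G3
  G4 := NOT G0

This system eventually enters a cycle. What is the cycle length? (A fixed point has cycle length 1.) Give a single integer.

Answer: 2

Derivation:
Step 0: 01110
Step 1: G0=NOT G4=NOT 0=1 G1=(0+1>=1)=1 G2=G0=0 G3=NOT G3=NOT 1=0 G4=NOT G0=NOT 0=1 -> 11001
Step 2: G0=NOT G4=NOT 1=0 G1=(1+1>=1)=1 G2=G0=1 G3=NOT G3=NOT 0=1 G4=NOT G0=NOT 1=0 -> 01110
State from step 2 equals state from step 0 -> cycle length 2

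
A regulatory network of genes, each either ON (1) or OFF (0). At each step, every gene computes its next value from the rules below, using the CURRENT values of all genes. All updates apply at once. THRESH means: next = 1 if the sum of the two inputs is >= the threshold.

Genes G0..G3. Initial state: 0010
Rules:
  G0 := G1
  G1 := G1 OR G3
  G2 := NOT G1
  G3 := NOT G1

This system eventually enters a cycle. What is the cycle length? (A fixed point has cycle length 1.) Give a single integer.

Step 0: 0010
Step 1: G0=G1=0 G1=G1|G3=0|0=0 G2=NOT G1=NOT 0=1 G3=NOT G1=NOT 0=1 -> 0011
Step 2: G0=G1=0 G1=G1|G3=0|1=1 G2=NOT G1=NOT 0=1 G3=NOT G1=NOT 0=1 -> 0111
Step 3: G0=G1=1 G1=G1|G3=1|1=1 G2=NOT G1=NOT 1=0 G3=NOT G1=NOT 1=0 -> 1100
Step 4: G0=G1=1 G1=G1|G3=1|0=1 G2=NOT G1=NOT 1=0 G3=NOT G1=NOT 1=0 -> 1100
State from step 4 equals state from step 3 -> cycle length 1

Answer: 1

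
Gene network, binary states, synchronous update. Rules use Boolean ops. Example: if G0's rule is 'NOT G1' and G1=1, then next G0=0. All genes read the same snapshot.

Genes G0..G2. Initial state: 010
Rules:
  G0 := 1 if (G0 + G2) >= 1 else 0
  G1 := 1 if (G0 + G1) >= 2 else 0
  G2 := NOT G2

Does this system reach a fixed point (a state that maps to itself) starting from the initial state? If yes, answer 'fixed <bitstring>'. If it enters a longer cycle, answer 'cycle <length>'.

Step 0: 010
Step 1: G0=(0+0>=1)=0 G1=(0+1>=2)=0 G2=NOT G2=NOT 0=1 -> 001
Step 2: G0=(0+1>=1)=1 G1=(0+0>=2)=0 G2=NOT G2=NOT 1=0 -> 100
Step 3: G0=(1+0>=1)=1 G1=(1+0>=2)=0 G2=NOT G2=NOT 0=1 -> 101
Step 4: G0=(1+1>=1)=1 G1=(1+0>=2)=0 G2=NOT G2=NOT 1=0 -> 100
Cycle of length 2 starting at step 2 -> no fixed point

Answer: cycle 2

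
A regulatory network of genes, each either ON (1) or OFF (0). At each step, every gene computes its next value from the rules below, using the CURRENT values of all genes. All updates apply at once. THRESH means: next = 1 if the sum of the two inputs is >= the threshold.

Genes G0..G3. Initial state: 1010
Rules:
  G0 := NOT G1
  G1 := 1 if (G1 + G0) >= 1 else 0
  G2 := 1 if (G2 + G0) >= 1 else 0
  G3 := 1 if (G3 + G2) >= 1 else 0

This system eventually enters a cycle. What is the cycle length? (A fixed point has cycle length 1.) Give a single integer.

Step 0: 1010
Step 1: G0=NOT G1=NOT 0=1 G1=(0+1>=1)=1 G2=(1+1>=1)=1 G3=(0+1>=1)=1 -> 1111
Step 2: G0=NOT G1=NOT 1=0 G1=(1+1>=1)=1 G2=(1+1>=1)=1 G3=(1+1>=1)=1 -> 0111
Step 3: G0=NOT G1=NOT 1=0 G1=(1+0>=1)=1 G2=(1+0>=1)=1 G3=(1+1>=1)=1 -> 0111
State from step 3 equals state from step 2 -> cycle length 1

Answer: 1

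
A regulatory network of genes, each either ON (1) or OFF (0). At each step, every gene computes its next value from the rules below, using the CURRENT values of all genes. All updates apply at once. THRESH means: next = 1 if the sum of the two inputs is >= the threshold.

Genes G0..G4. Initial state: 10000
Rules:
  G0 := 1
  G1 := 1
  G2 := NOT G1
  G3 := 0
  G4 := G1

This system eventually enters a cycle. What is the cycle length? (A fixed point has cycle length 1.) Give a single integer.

Answer: 1

Derivation:
Step 0: 10000
Step 1: G0=1(const) G1=1(const) G2=NOT G1=NOT 0=1 G3=0(const) G4=G1=0 -> 11100
Step 2: G0=1(const) G1=1(const) G2=NOT G1=NOT 1=0 G3=0(const) G4=G1=1 -> 11001
Step 3: G0=1(const) G1=1(const) G2=NOT G1=NOT 1=0 G3=0(const) G4=G1=1 -> 11001
State from step 3 equals state from step 2 -> cycle length 1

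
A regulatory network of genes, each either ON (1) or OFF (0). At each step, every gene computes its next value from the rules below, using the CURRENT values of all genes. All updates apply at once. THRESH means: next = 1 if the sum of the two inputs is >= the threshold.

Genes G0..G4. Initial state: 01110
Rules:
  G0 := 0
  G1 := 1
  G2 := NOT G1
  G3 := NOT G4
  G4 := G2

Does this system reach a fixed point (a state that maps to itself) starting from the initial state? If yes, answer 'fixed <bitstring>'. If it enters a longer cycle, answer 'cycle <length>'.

Step 0: 01110
Step 1: G0=0(const) G1=1(const) G2=NOT G1=NOT 1=0 G3=NOT G4=NOT 0=1 G4=G2=1 -> 01011
Step 2: G0=0(const) G1=1(const) G2=NOT G1=NOT 1=0 G3=NOT G4=NOT 1=0 G4=G2=0 -> 01000
Step 3: G0=0(const) G1=1(const) G2=NOT G1=NOT 1=0 G3=NOT G4=NOT 0=1 G4=G2=0 -> 01010
Step 4: G0=0(const) G1=1(const) G2=NOT G1=NOT 1=0 G3=NOT G4=NOT 0=1 G4=G2=0 -> 01010
Fixed point reached at step 3: 01010

Answer: fixed 01010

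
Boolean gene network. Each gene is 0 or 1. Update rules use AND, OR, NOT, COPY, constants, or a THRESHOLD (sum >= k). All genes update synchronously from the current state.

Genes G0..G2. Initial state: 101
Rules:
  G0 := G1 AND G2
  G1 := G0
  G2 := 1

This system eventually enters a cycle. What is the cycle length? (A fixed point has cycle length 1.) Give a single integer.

Step 0: 101
Step 1: G0=G1&G2=0&1=0 G1=G0=1 G2=1(const) -> 011
Step 2: G0=G1&G2=1&1=1 G1=G0=0 G2=1(const) -> 101
State from step 2 equals state from step 0 -> cycle length 2

Answer: 2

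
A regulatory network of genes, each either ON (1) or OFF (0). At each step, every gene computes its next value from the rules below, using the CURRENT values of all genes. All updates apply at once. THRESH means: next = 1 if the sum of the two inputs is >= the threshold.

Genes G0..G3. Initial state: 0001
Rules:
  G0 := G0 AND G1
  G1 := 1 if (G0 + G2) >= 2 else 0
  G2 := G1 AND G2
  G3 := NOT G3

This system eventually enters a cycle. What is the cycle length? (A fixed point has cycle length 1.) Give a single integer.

Step 0: 0001
Step 1: G0=G0&G1=0&0=0 G1=(0+0>=2)=0 G2=G1&G2=0&0=0 G3=NOT G3=NOT 1=0 -> 0000
Step 2: G0=G0&G1=0&0=0 G1=(0+0>=2)=0 G2=G1&G2=0&0=0 G3=NOT G3=NOT 0=1 -> 0001
State from step 2 equals state from step 0 -> cycle length 2

Answer: 2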